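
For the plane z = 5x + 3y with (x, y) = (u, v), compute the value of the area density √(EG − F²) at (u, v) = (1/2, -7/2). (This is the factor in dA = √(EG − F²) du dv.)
√(EG − F²)|_{(1/2, -7/2)} = sqrt(35)

E = 26, F = 15, G = 10, so EG − F² = 35. Taking the positive square root: √(EG − F²) = sqrt(35). At (u, v) = (1/2, -7/2): sqrt(35).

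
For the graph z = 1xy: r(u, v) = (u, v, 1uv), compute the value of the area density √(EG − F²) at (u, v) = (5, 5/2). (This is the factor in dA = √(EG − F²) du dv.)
√(EG − F²)|_{(5, 5/2)} = sqrt(129)/2

E = v^2 + 1, F = u*v, G = u^2 + 1, so EG − F² = u^2 + v^2 + 1. Taking the positive square root: √(EG − F²) = sqrt(u^2 + v^2 + 1). At (u, v) = (5, 5/2): sqrt(129)/2.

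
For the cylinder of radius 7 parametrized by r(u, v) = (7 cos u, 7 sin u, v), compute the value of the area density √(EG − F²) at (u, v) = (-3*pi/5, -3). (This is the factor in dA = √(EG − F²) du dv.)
√(EG − F²)|_{(-3*pi/5, -3)} = 7

E = 49, F = 0, G = 1, so EG − F² = 49. Taking the positive square root: √(EG − F²) = 7. At (u, v) = (-3*pi/5, -3): 7.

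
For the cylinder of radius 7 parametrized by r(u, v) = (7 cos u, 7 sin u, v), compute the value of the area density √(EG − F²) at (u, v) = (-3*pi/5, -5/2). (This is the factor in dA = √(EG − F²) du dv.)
√(EG − F²)|_{(-3*pi/5, -5/2)} = 7

E = 49, F = 0, G = 1, so EG − F² = 49. Taking the positive square root: √(EG − F²) = 7. At (u, v) = (-3*pi/5, -5/2): 7.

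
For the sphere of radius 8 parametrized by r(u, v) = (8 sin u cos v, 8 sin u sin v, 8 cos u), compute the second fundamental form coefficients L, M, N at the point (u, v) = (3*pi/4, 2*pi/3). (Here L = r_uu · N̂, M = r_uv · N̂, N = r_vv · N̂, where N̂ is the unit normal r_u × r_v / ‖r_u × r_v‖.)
L = -8;  M = 0;  N = -4

Compute the unit normal N̂(u, v) = (sin(u)^2*cos(v)/Abs(sin(u)), sin(u)^2*sin(v)/Abs(sin(u)), sin(2*u)/(2*Abs(sin(u)))), and the second partials r_uu, r_uv, r_vv. Take dot products:
  L(u, v) = r_uu · N̂ = -8*sin(u)/Abs(sin(u)),
  M(u, v) = r_uv · N̂ = 0,
  N(u, v) = r_vv · N̂ = -8*sin(u)^3/Abs(sin(u)).
Evaluating at (u, v) = (3*pi/4, 2*pi/3):
  L = -8, M = 0, N = -4.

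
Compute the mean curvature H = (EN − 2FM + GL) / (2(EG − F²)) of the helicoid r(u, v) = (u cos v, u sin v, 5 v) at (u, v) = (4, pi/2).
H = 0

With E = 1, F = 0, G = u^2 + 25, L = 0, M = -5/sqrt(u^2 + 25), N = 0, assemble
  H = (EN − 2FM + GL) / (2(EG − F²)) = 0.
At (u, v) = (4, pi/2): H = 0.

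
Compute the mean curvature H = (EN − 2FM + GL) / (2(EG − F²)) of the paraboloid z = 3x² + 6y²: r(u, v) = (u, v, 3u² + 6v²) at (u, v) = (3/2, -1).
H = 927*sqrt(226)/51076

With E = 36*u^2 + 1, F = 72*u*v, G = 144*v^2 + 1, L = 6/sqrt(36*u^2 + 144*v^2 + 1), M = 0, N = 12/sqrt(36*u^2 + 144*v^2 + 1), assemble
  H = (EN − 2FM + GL) / (2(EG − F²)) = 9*(24*u^2 + 48*v^2 + 1)/(36*u^2 + 144*v^2 + 1)^(3/2).
At (u, v) = (3/2, -1): H = 927*sqrt(226)/51076.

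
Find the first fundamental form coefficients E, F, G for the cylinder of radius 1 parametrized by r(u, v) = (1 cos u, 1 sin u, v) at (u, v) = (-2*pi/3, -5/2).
E = 1;  F = 0;  G = 1

Partials: r_u = (-sin(u), cos(u), 0), r_v = (0, 0, 1). As functions of (u, v):
  E = r_u · r_u = 1,
  F = r_u · r_v = 0,
  G = r_v · r_v = 1.
Evaluating at (u, v) = (-2*pi/3, -5/2): E = 1, F = 0, G = 1.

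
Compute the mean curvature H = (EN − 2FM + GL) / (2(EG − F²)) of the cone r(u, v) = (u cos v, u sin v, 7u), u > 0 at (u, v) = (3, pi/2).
H = 7*sqrt(2)/60

With E = 50, F = 0, G = u^2, L = 0, M = 0, N = 7*sqrt(2)*u^2/(10*Abs(u)), assemble
  H = (EN − 2FM + GL) / (2(EG − F²)) = 7*sqrt(2)/(20*Abs(u)).
At (u, v) = (3, pi/2): H = 7*sqrt(2)/60.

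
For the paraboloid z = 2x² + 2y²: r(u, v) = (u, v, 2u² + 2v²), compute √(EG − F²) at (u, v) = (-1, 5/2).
√(EG − F²)|_{(-1, 5/2)} = 3*sqrt(13)

E = 16*u^2 + 1, F = 16*u*v, G = 16*v^2 + 1; EG − F² = 16*u^2 + 16*v^2 + 1; √(EG − F²) = sqrt(16*u^2 + 16*v^2 + 1). At the given point: 3*sqrt(13).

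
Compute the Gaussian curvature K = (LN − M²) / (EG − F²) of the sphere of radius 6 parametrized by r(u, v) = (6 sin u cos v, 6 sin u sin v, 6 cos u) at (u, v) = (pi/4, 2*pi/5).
K = 1/36

Coefficients of the first fundamental form: E = 36, F = 0, G = 36*sin(u)^2.
Coefficients of the second fundamental form: L = -6*sin(u)/Abs(sin(u)), M = 0, N = -6*sin(u)^3/Abs(sin(u)).
Assemble K = (LN − M²)/(EG − F²) = 1/36. At (u, v) = (pi/4, 2*pi/5): K = 1/36.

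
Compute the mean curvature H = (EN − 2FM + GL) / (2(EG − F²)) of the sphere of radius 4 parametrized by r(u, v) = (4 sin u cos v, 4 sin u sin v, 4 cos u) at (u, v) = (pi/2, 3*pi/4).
H = -1/4

With E = 16, F = 0, G = 16*sin(u)^2, L = -4*sin(u)/Abs(sin(u)), M = 0, N = -4*sin(u)^3/Abs(sin(u)), assemble
  H = (EN − 2FM + GL) / (2(EG − F²)) = -sin(u)/(4*Abs(sin(u))).
At (u, v) = (pi/2, 3*pi/4): H = -1/4.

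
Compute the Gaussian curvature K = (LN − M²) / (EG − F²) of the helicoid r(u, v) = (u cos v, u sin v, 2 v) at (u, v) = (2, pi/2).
K = -1/16

Coefficients of the first fundamental form: E = 1, F = 0, G = u^2 + 4.
Coefficients of the second fundamental form: L = 0, M = -2/sqrt(u^2 + 4), N = 0.
Assemble K = (LN − M²)/(EG − F²) = -4/(u^2 + 4)^2. At (u, v) = (2, pi/2): K = -1/16.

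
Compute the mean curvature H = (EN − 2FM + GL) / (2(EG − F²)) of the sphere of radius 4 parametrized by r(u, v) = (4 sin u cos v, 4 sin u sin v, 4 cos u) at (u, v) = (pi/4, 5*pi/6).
H = -1/4

With E = 16, F = 0, G = 16*sin(u)^2, L = -4*sin(u)/Abs(sin(u)), M = 0, N = -4*sin(u)^3/Abs(sin(u)), assemble
  H = (EN − 2FM + GL) / (2(EG − F²)) = -sin(u)/(4*Abs(sin(u))).
At (u, v) = (pi/4, 5*pi/6): H = -1/4.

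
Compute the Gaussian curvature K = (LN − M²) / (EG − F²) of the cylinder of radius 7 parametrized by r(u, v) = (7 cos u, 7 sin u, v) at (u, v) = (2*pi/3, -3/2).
K = 0

Coefficients of the first fundamental form: E = 49, F = 0, G = 1.
Coefficients of the second fundamental form: L = -7, M = 0, N = 0.
Assemble K = (LN − M²)/(EG − F²) = 0. At (u, v) = (2*pi/3, -3/2): K = 0.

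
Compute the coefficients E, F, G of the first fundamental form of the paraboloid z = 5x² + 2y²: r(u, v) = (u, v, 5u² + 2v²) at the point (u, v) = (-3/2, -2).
E = 226;  F = 120;  G = 65

Partials: r_u = (1, 0, 10*u), r_v = (0, 1, 4*v). As functions of (u, v):
  E = r_u · r_u = 100*u^2 + 1,
  F = r_u · r_v = 40*u*v,
  G = r_v · r_v = 16*v^2 + 1.
Evaluating at (u, v) = (-3/2, -2): E = 226, F = 120, G = 65.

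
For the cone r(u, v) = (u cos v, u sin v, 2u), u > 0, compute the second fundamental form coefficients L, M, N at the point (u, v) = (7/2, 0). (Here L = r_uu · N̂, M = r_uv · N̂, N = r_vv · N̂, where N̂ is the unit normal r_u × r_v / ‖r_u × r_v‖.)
L = 0;  M = 0;  N = 7*sqrt(5)/5

Compute the unit normal N̂(u, v) = (-2*sqrt(5)*u*cos(v)/(5*Abs(u)), -2*sqrt(5)*u*sin(v)/(5*Abs(u)), sqrt(5)*u/(5*Abs(u))), and the second partials r_uu, r_uv, r_vv. Take dot products:
  L(u, v) = r_uu · N̂ = 0,
  M(u, v) = r_uv · N̂ = 0,
  N(u, v) = r_vv · N̂ = 2*sqrt(5)*u^2/(5*Abs(u)).
Evaluating at (u, v) = (7/2, 0):
  L = 0, M = 0, N = 7*sqrt(5)/5.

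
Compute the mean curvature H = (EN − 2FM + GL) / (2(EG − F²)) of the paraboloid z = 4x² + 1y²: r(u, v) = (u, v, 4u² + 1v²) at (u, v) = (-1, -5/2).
H = 169*sqrt(10)/2700

With E = 64*u^2 + 1, F = 16*u*v, G = 4*v^2 + 1, L = 8/sqrt(64*u^2 + 4*v^2 + 1), M = 0, N = 2/sqrt(64*u^2 + 4*v^2 + 1), assemble
  H = (EN − 2FM + GL) / (2(EG − F²)) = (64*u^2 + 16*v^2 + 5)/(64*u^2 + 4*v^2 + 1)^(3/2).
At (u, v) = (-1, -5/2): H = 169*sqrt(10)/2700.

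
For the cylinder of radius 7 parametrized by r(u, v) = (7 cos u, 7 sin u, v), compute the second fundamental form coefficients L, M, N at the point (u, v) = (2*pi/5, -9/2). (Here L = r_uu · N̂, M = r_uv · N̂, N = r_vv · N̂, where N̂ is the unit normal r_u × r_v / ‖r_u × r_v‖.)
L = -7;  M = 0;  N = 0

Compute the unit normal N̂(u, v) = (cos(u), sin(u), 0), and the second partials r_uu, r_uv, r_vv. Take dot products:
  L(u, v) = r_uu · N̂ = -7,
  M(u, v) = r_uv · N̂ = 0,
  N(u, v) = r_vv · N̂ = 0.
Evaluating at (u, v) = (2*pi/5, -9/2):
  L = -7, M = 0, N = 0.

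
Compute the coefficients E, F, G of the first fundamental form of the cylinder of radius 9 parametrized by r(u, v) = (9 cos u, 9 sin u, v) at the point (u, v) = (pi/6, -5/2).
E = 81;  F = 0;  G = 1

Partials: r_u = (-9*sin(u), 9*cos(u), 0), r_v = (0, 0, 1). As functions of (u, v):
  E = r_u · r_u = 81,
  F = r_u · r_v = 0,
  G = r_v · r_v = 1.
Evaluating at (u, v) = (pi/6, -5/2): E = 81, F = 0, G = 1.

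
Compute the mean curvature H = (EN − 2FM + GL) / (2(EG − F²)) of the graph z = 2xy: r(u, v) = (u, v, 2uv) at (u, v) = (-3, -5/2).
H = -15*sqrt(62)/961

With E = 4*v^2 + 1, F = 4*u*v, G = 4*u^2 + 1, L = 0, M = 2/sqrt(4*u^2 + 4*v^2 + 1), N = 0, assemble
  H = (EN − 2FM + GL) / (2(EG − F²)) = -8*u*v/(4*u^2 + 4*v^2 + 1)^(3/2).
At (u, v) = (-3, -5/2): H = -15*sqrt(62)/961.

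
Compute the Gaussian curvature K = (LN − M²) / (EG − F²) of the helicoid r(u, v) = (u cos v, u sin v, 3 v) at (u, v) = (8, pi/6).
K = -9/5329

Coefficients of the first fundamental form: E = 1, F = 0, G = u^2 + 9.
Coefficients of the second fundamental form: L = 0, M = -3/sqrt(u^2 + 9), N = 0.
Assemble K = (LN − M²)/(EG − F²) = -9/(u^2 + 9)^2. At (u, v) = (8, pi/6): K = -9/5329.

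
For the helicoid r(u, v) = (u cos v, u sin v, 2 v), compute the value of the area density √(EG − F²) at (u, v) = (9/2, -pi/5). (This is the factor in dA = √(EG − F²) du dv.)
√(EG − F²)|_{(9/2, -pi/5)} = sqrt(97)/2

E = 1, F = 0, G = u^2 + 4, so EG − F² = u^2 + 4. Taking the positive square root: √(EG − F²) = sqrt(u^2 + 4). At (u, v) = (9/2, -pi/5): sqrt(97)/2.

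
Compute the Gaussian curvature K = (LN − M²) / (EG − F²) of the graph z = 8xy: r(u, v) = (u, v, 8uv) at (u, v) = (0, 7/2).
K = -64/616225

Coefficients of the first fundamental form: E = 64*v^2 + 1, F = 64*u*v, G = 64*u^2 + 1.
Coefficients of the second fundamental form: L = 0, M = 8/sqrt(64*u^2 + 64*v^2 + 1), N = 0.
Assemble K = (LN − M²)/(EG − F²) = -64/(4096*u^4 + 8192*u^2*v^2 + 128*u^2 + 4096*v^4 + 128*v^2 + 1). At (u, v) = (0, 7/2): K = -64/616225.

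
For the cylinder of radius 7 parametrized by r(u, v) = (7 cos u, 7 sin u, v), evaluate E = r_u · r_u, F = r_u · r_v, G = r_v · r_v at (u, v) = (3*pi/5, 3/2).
E = 49;  F = 0;  G = 1

Partials: r_u = (-7*sin(u), 7*cos(u), 0), r_v = (0, 0, 1). As functions of (u, v):
  E = r_u · r_u = 49,
  F = r_u · r_v = 0,
  G = r_v · r_v = 1.
Evaluating at (u, v) = (3*pi/5, 3/2): E = 49, F = 0, G = 1.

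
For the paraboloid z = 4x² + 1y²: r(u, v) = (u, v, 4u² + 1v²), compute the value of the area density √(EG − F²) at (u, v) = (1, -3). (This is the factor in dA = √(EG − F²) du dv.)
√(EG − F²)|_{(1, -3)} = sqrt(101)

E = 64*u^2 + 1, F = 16*u*v, G = 4*v^2 + 1, so EG − F² = 64*u^2 + 4*v^2 + 1. Taking the positive square root: √(EG − F²) = sqrt(64*u^2 + 4*v^2 + 1). At (u, v) = (1, -3): sqrt(101).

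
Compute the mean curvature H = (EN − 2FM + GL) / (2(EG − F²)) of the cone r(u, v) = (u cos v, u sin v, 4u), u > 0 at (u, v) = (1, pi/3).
H = 2*sqrt(17)/17

With E = 17, F = 0, G = u^2, L = 0, M = 0, N = 4*sqrt(17)*u^2/(17*Abs(u)), assemble
  H = (EN − 2FM + GL) / (2(EG − F²)) = 2*sqrt(17)/(17*Abs(u)).
At (u, v) = (1, pi/3): H = 2*sqrt(17)/17.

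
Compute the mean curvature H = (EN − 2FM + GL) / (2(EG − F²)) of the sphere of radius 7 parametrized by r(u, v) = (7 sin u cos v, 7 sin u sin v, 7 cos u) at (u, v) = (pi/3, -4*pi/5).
H = -1/7

With E = 49, F = 0, G = 49*sin(u)^2, L = -7*sin(u)/Abs(sin(u)), M = 0, N = -7*sin(u)^3/Abs(sin(u)), assemble
  H = (EN − 2FM + GL) / (2(EG − F²)) = -sin(u)/(7*Abs(sin(u))).
At (u, v) = (pi/3, -4*pi/5): H = -1/7.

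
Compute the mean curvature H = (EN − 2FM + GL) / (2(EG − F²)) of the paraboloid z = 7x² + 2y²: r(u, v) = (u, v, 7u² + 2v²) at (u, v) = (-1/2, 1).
H = 73*sqrt(66)/1452

With E = 196*u^2 + 1, F = 56*u*v, G = 16*v^2 + 1, L = 14/sqrt(196*u^2 + 16*v^2 + 1), M = 0, N = 4/sqrt(196*u^2 + 16*v^2 + 1), assemble
  H = (EN − 2FM + GL) / (2(EG − F²)) = (392*u^2 + 112*v^2 + 9)/(196*u^2 + 16*v^2 + 1)^(3/2).
At (u, v) = (-1/2, 1): H = 73*sqrt(66)/1452.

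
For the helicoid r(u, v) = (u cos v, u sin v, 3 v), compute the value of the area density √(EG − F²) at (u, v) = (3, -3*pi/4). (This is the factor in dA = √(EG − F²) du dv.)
√(EG − F²)|_{(3, -3*pi/4)} = 3*sqrt(2)

E = 1, F = 0, G = u^2 + 9, so EG − F² = u^2 + 9. Taking the positive square root: √(EG − F²) = sqrt(u^2 + 9). At (u, v) = (3, -3*pi/4): 3*sqrt(2).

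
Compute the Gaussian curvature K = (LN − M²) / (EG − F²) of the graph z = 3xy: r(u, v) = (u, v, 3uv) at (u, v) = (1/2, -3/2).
K = -36/2209

Coefficients of the first fundamental form: E = 9*v^2 + 1, F = 9*u*v, G = 9*u^2 + 1.
Coefficients of the second fundamental form: L = 0, M = 3/sqrt(9*u^2 + 9*v^2 + 1), N = 0.
Assemble K = (LN − M²)/(EG − F²) = -9/(81*u^4 + 162*u^2*v^2 + 18*u^2 + 81*v^4 + 18*v^2 + 1). At (u, v) = (1/2, -3/2): K = -36/2209.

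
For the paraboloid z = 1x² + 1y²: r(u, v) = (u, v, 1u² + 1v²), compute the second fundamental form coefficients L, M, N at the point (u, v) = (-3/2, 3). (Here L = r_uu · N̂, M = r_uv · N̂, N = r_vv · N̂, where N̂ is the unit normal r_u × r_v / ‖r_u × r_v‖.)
L = sqrt(46)/23;  M = 0;  N = sqrt(46)/23

Compute the unit normal N̂(u, v) = (-2*u/sqrt(4*u^2 + 4*v^2 + 1), -2*v/sqrt(4*u^2 + 4*v^2 + 1), 1/sqrt(4*u^2 + 4*v^2 + 1)), and the second partials r_uu, r_uv, r_vv. Take dot products:
  L(u, v) = r_uu · N̂ = 2/sqrt(4*u^2 + 4*v^2 + 1),
  M(u, v) = r_uv · N̂ = 0,
  N(u, v) = r_vv · N̂ = 2/sqrt(4*u^2 + 4*v^2 + 1).
Evaluating at (u, v) = (-3/2, 3):
  L = sqrt(46)/23, M = 0, N = sqrt(46)/23.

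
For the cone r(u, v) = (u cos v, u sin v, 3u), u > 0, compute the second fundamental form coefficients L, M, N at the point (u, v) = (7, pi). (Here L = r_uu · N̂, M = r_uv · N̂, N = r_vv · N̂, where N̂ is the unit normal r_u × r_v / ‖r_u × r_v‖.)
L = 0;  M = 0;  N = 21*sqrt(10)/10

Compute the unit normal N̂(u, v) = (-3*sqrt(10)*u*cos(v)/(10*Abs(u)), -3*sqrt(10)*u*sin(v)/(10*Abs(u)), sqrt(10)*u/(10*Abs(u))), and the second partials r_uu, r_uv, r_vv. Take dot products:
  L(u, v) = r_uu · N̂ = 0,
  M(u, v) = r_uv · N̂ = 0,
  N(u, v) = r_vv · N̂ = 3*sqrt(10)*u^2/(10*Abs(u)).
Evaluating at (u, v) = (7, pi):
  L = 0, M = 0, N = 21*sqrt(10)/10.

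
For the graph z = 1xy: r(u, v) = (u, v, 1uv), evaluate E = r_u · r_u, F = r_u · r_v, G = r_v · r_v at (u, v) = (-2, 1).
E = 2;  F = -2;  G = 5

Partials: r_u = (1, 0, v), r_v = (0, 1, u). As functions of (u, v):
  E = r_u · r_u = v^2 + 1,
  F = r_u · r_v = u*v,
  G = r_v · r_v = u^2 + 1.
Evaluating at (u, v) = (-2, 1): E = 2, F = -2, G = 5.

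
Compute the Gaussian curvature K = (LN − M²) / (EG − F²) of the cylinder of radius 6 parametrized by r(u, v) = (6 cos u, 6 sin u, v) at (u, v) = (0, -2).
K = 0

Coefficients of the first fundamental form: E = 36, F = 0, G = 1.
Coefficients of the second fundamental form: L = -6, M = 0, N = 0.
Assemble K = (LN − M²)/(EG − F²) = 0. At (u, v) = (0, -2): K = 0.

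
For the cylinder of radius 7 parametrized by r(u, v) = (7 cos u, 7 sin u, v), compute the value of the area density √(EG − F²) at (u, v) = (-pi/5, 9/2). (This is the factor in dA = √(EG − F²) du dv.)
√(EG − F²)|_{(-pi/5, 9/2)} = 7

E = 49, F = 0, G = 1, so EG − F² = 49. Taking the positive square root: √(EG − F²) = 7. At (u, v) = (-pi/5, 9/2): 7.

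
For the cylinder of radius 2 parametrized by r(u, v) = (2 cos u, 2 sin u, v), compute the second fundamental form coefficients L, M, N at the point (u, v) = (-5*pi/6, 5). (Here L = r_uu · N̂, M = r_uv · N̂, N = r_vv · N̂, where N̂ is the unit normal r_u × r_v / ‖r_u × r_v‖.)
L = -2;  M = 0;  N = 0

Compute the unit normal N̂(u, v) = (cos(u), sin(u), 0), and the second partials r_uu, r_uv, r_vv. Take dot products:
  L(u, v) = r_uu · N̂ = -2,
  M(u, v) = r_uv · N̂ = 0,
  N(u, v) = r_vv · N̂ = 0.
Evaluating at (u, v) = (-5*pi/6, 5):
  L = -2, M = 0, N = 0.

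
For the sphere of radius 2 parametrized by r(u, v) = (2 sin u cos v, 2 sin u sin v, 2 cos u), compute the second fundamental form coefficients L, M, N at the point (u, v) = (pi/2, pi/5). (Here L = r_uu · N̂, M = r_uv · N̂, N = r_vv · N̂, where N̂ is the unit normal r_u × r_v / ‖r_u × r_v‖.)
L = -2;  M = 0;  N = -2

Compute the unit normal N̂(u, v) = (sin(u)^2*cos(v)/Abs(sin(u)), sin(u)^2*sin(v)/Abs(sin(u)), sin(2*u)/(2*Abs(sin(u)))), and the second partials r_uu, r_uv, r_vv. Take dot products:
  L(u, v) = r_uu · N̂ = -2*sin(u)/Abs(sin(u)),
  M(u, v) = r_uv · N̂ = 0,
  N(u, v) = r_vv · N̂ = -2*sin(u)^3/Abs(sin(u)).
Evaluating at (u, v) = (pi/2, pi/5):
  L = -2, M = 0, N = -2.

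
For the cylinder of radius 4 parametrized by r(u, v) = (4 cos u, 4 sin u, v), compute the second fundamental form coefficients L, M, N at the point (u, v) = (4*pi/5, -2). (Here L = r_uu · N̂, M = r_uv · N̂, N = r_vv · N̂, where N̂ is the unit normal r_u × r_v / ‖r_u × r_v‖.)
L = -4;  M = 0;  N = 0

Compute the unit normal N̂(u, v) = (cos(u), sin(u), 0), and the second partials r_uu, r_uv, r_vv. Take dot products:
  L(u, v) = r_uu · N̂ = -4,
  M(u, v) = r_uv · N̂ = 0,
  N(u, v) = r_vv · N̂ = 0.
Evaluating at (u, v) = (4*pi/5, -2):
  L = -4, M = 0, N = 0.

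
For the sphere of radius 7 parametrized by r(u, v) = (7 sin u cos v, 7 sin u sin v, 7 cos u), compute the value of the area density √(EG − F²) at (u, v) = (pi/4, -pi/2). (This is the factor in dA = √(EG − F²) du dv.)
√(EG − F²)|_{(pi/4, -pi/2)} = 49*sqrt(2)/2

E = 49, F = 0, G = 49*sin(u)^2, so EG − F² = 2401*sin(u)^2. Taking the positive square root: √(EG − F²) = 49*Abs(sin(u)). At (u, v) = (pi/4, -pi/2): 49*sqrt(2)/2.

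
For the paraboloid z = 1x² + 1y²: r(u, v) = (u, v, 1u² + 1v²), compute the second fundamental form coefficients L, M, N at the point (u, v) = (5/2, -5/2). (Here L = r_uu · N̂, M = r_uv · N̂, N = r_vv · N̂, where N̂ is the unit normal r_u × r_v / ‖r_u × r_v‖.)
L = 2*sqrt(51)/51;  M = 0;  N = 2*sqrt(51)/51

Compute the unit normal N̂(u, v) = (-2*u/sqrt(4*u^2 + 4*v^2 + 1), -2*v/sqrt(4*u^2 + 4*v^2 + 1), 1/sqrt(4*u^2 + 4*v^2 + 1)), and the second partials r_uu, r_uv, r_vv. Take dot products:
  L(u, v) = r_uu · N̂ = 2/sqrt(4*u^2 + 4*v^2 + 1),
  M(u, v) = r_uv · N̂ = 0,
  N(u, v) = r_vv · N̂ = 2/sqrt(4*u^2 + 4*v^2 + 1).
Evaluating at (u, v) = (5/2, -5/2):
  L = 2*sqrt(51)/51, M = 0, N = 2*sqrt(51)/51.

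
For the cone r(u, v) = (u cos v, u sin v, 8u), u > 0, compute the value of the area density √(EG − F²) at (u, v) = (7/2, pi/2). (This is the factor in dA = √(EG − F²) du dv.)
√(EG − F²)|_{(7/2, pi/2)} = 7*sqrt(65)/2

E = 65, F = 0, G = u^2, so EG − F² = 65*u^2. Taking the positive square root: √(EG − F²) = sqrt(65)*Abs(u). At (u, v) = (7/2, pi/2): 7*sqrt(65)/2.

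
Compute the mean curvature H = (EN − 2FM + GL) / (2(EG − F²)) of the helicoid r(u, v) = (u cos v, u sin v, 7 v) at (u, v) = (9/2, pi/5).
H = 0

With E = 1, F = 0, G = u^2 + 49, L = 0, M = -7/sqrt(u^2 + 49), N = 0, assemble
  H = (EN − 2FM + GL) / (2(EG − F²)) = 0.
At (u, v) = (9/2, pi/5): H = 0.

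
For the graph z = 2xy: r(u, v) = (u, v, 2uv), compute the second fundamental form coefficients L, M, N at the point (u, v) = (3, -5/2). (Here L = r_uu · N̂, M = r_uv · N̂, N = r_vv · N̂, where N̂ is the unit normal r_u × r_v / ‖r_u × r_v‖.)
L = 0;  M = sqrt(62)/31;  N = 0

Compute the unit normal N̂(u, v) = (-2*v/sqrt(4*u^2 + 4*v^2 + 1), -2*u/sqrt(4*u^2 + 4*v^2 + 1), 1/sqrt(4*u^2 + 4*v^2 + 1)), and the second partials r_uu, r_uv, r_vv. Take dot products:
  L(u, v) = r_uu · N̂ = 0,
  M(u, v) = r_uv · N̂ = 2/sqrt(4*u^2 + 4*v^2 + 1),
  N(u, v) = r_vv · N̂ = 0.
Evaluating at (u, v) = (3, -5/2):
  L = 0, M = sqrt(62)/31, N = 0.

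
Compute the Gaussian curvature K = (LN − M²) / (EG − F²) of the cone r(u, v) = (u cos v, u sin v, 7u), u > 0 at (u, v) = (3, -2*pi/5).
K = 0

Coefficients of the first fundamental form: E = 50, F = 0, G = u^2.
Coefficients of the second fundamental form: L = 0, M = 0, N = 7*sqrt(2)*u^2/(10*Abs(u)).
Assemble K = (LN − M²)/(EG − F²) = 0. At (u, v) = (3, -2*pi/5): K = 0.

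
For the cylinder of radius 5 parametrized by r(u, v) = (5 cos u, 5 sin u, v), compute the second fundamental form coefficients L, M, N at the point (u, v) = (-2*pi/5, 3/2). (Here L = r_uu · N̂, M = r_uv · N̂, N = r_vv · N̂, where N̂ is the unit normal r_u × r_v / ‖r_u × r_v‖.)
L = -5;  M = 0;  N = 0

Compute the unit normal N̂(u, v) = (cos(u), sin(u), 0), and the second partials r_uu, r_uv, r_vv. Take dot products:
  L(u, v) = r_uu · N̂ = -5,
  M(u, v) = r_uv · N̂ = 0,
  N(u, v) = r_vv · N̂ = 0.
Evaluating at (u, v) = (-2*pi/5, 3/2):
  L = -5, M = 0, N = 0.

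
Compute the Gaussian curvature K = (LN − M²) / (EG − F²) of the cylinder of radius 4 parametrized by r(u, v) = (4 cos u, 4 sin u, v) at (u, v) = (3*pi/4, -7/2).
K = 0

Coefficients of the first fundamental form: E = 16, F = 0, G = 1.
Coefficients of the second fundamental form: L = -4, M = 0, N = 0.
Assemble K = (LN − M²)/(EG − F²) = 0. At (u, v) = (3*pi/4, -7/2): K = 0.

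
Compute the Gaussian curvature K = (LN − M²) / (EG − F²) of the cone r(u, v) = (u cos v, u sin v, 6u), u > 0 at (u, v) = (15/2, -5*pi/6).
K = 0

Coefficients of the first fundamental form: E = 37, F = 0, G = u^2.
Coefficients of the second fundamental form: L = 0, M = 0, N = 6*sqrt(37)*u^2/(37*Abs(u)).
Assemble K = (LN − M²)/(EG − F²) = 0. At (u, v) = (15/2, -5*pi/6): K = 0.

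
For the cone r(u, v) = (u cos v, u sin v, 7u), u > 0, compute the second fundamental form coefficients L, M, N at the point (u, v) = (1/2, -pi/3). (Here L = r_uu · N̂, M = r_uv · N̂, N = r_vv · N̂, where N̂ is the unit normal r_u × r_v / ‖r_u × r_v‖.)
L = 0;  M = 0;  N = 7*sqrt(2)/20

Compute the unit normal N̂(u, v) = (-7*sqrt(2)*u*cos(v)/(10*Abs(u)), -7*sqrt(2)*u*sin(v)/(10*Abs(u)), sqrt(2)*u/(10*Abs(u))), and the second partials r_uu, r_uv, r_vv. Take dot products:
  L(u, v) = r_uu · N̂ = 0,
  M(u, v) = r_uv · N̂ = 0,
  N(u, v) = r_vv · N̂ = 7*sqrt(2)*u^2/(10*Abs(u)).
Evaluating at (u, v) = (1/2, -pi/3):
  L = 0, M = 0, N = 7*sqrt(2)/20.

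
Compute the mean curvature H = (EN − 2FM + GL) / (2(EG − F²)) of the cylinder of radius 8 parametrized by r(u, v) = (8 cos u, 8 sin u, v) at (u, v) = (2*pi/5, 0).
H = -1/16

With E = 64, F = 0, G = 1, L = -8, M = 0, N = 0, assemble
  H = (EN − 2FM + GL) / (2(EG − F²)) = -1/16.
At (u, v) = (2*pi/5, 0): H = -1/16.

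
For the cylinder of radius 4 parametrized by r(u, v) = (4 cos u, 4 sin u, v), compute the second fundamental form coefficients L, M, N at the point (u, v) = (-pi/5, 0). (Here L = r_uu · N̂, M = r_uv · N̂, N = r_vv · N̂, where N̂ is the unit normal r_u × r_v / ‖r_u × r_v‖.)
L = -4;  M = 0;  N = 0

Compute the unit normal N̂(u, v) = (cos(u), sin(u), 0), and the second partials r_uu, r_uv, r_vv. Take dot products:
  L(u, v) = r_uu · N̂ = -4,
  M(u, v) = r_uv · N̂ = 0,
  N(u, v) = r_vv · N̂ = 0.
Evaluating at (u, v) = (-pi/5, 0):
  L = -4, M = 0, N = 0.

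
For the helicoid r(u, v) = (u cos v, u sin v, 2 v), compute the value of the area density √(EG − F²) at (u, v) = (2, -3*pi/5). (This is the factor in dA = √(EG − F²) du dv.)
√(EG − F²)|_{(2, -3*pi/5)} = 2*sqrt(2)

E = 1, F = 0, G = u^2 + 4, so EG − F² = u^2 + 4. Taking the positive square root: √(EG − F²) = sqrt(u^2 + 4). At (u, v) = (2, -3*pi/5): 2*sqrt(2).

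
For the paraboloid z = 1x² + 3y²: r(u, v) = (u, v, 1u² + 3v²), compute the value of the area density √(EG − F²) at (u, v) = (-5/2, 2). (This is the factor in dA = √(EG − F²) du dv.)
√(EG − F²)|_{(-5/2, 2)} = sqrt(170)

E = 4*u^2 + 1, F = 12*u*v, G = 36*v^2 + 1, so EG − F² = 4*u^2 + 36*v^2 + 1. Taking the positive square root: √(EG − F²) = sqrt(4*u^2 + 36*v^2 + 1). At (u, v) = (-5/2, 2): sqrt(170).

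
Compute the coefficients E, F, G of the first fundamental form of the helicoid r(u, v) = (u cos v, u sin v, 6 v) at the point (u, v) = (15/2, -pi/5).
E = 1;  F = 0;  G = 369/4

Partials: r_u = (cos(v), sin(v), 0), r_v = (-u*sin(v), u*cos(v), 6). As functions of (u, v):
  E = r_u · r_u = 1,
  F = r_u · r_v = 0,
  G = r_v · r_v = u^2 + 36.
Evaluating at (u, v) = (15/2, -pi/5): E = 1, F = 0, G = 369/4.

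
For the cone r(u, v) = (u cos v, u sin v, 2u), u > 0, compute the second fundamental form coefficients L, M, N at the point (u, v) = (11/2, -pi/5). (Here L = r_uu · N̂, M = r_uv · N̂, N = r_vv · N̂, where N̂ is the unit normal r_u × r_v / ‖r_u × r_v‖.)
L = 0;  M = 0;  N = 11*sqrt(5)/5

Compute the unit normal N̂(u, v) = (-2*sqrt(5)*u*cos(v)/(5*Abs(u)), -2*sqrt(5)*u*sin(v)/(5*Abs(u)), sqrt(5)*u/(5*Abs(u))), and the second partials r_uu, r_uv, r_vv. Take dot products:
  L(u, v) = r_uu · N̂ = 0,
  M(u, v) = r_uv · N̂ = 0,
  N(u, v) = r_vv · N̂ = 2*sqrt(5)*u^2/(5*Abs(u)).
Evaluating at (u, v) = (11/2, -pi/5):
  L = 0, M = 0, N = 11*sqrt(5)/5.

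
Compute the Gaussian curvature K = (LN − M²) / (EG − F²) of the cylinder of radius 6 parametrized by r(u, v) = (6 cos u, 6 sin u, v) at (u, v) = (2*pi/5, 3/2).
K = 0

Coefficients of the first fundamental form: E = 36, F = 0, G = 1.
Coefficients of the second fundamental form: L = -6, M = 0, N = 0.
Assemble K = (LN − M²)/(EG − F²) = 0. At (u, v) = (2*pi/5, 3/2): K = 0.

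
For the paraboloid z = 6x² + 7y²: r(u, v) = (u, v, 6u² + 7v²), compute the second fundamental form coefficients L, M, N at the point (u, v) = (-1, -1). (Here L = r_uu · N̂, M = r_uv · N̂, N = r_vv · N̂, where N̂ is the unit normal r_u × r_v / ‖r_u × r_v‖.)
L = 12*sqrt(341)/341;  M = 0;  N = 14*sqrt(341)/341

Compute the unit normal N̂(u, v) = (-12*u/sqrt(144*u^2 + 196*v^2 + 1), -14*v/sqrt(144*u^2 + 196*v^2 + 1), 1/sqrt(144*u^2 + 196*v^2 + 1)), and the second partials r_uu, r_uv, r_vv. Take dot products:
  L(u, v) = r_uu · N̂ = 12/sqrt(144*u^2 + 196*v^2 + 1),
  M(u, v) = r_uv · N̂ = 0,
  N(u, v) = r_vv · N̂ = 14/sqrt(144*u^2 + 196*v^2 + 1).
Evaluating at (u, v) = (-1, -1):
  L = 12*sqrt(341)/341, M = 0, N = 14*sqrt(341)/341.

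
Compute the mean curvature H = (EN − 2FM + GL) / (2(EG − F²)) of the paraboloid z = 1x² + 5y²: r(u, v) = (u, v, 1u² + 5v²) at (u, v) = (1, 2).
H = 142*sqrt(5)/6075

With E = 4*u^2 + 1, F = 20*u*v, G = 100*v^2 + 1, L = 2/sqrt(4*u^2 + 100*v^2 + 1), M = 0, N = 10/sqrt(4*u^2 + 100*v^2 + 1), assemble
  H = (EN − 2FM + GL) / (2(EG − F²)) = 2*(10*u^2 + 50*v^2 + 3)/(4*u^2 + 100*v^2 + 1)^(3/2).
At (u, v) = (1, 2): H = 142*sqrt(5)/6075.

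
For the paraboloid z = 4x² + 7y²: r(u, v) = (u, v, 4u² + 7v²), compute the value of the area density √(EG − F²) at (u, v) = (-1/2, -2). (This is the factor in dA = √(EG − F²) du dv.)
√(EG − F²)|_{(-1/2, -2)} = 3*sqrt(89)

E = 64*u^2 + 1, F = 112*u*v, G = 196*v^2 + 1, so EG − F² = 64*u^2 + 196*v^2 + 1. Taking the positive square root: √(EG − F²) = sqrt(64*u^2 + 196*v^2 + 1). At (u, v) = (-1/2, -2): 3*sqrt(89).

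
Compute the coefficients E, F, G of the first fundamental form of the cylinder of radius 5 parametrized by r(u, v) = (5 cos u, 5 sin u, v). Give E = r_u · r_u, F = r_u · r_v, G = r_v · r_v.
E = 25;  F = 0;  G = 1

Compute partials: r_u = (-5*sin(u), 5*cos(u), 0), r_v = (0, 0, 1). Then
  E = r_u · r_u = 25,
  F = r_u · r_v = 0,
  G = r_v · r_v = 1.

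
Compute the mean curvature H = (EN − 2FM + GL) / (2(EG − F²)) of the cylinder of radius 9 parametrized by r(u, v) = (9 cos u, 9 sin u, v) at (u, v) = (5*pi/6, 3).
H = -1/18

With E = 81, F = 0, G = 1, L = -9, M = 0, N = 0, assemble
  H = (EN − 2FM + GL) / (2(EG − F²)) = -1/18.
At (u, v) = (5*pi/6, 3): H = -1/18.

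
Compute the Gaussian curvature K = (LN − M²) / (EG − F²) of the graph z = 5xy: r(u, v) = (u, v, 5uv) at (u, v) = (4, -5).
K = -25/1052676

Coefficients of the first fundamental form: E = 25*v^2 + 1, F = 25*u*v, G = 25*u^2 + 1.
Coefficients of the second fundamental form: L = 0, M = 5/sqrt(25*u^2 + 25*v^2 + 1), N = 0.
Assemble K = (LN − M²)/(EG − F²) = -25/(625*u^4 + 1250*u^2*v^2 + 50*u^2 + 625*v^4 + 50*v^2 + 1). At (u, v) = (4, -5): K = -25/1052676.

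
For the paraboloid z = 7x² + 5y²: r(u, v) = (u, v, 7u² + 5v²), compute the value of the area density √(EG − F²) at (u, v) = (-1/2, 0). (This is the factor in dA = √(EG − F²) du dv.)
√(EG − F²)|_{(-1/2, 0)} = 5*sqrt(2)

E = 196*u^2 + 1, F = 140*u*v, G = 100*v^2 + 1, so EG − F² = 196*u^2 + 100*v^2 + 1. Taking the positive square root: √(EG − F²) = sqrt(196*u^2 + 100*v^2 + 1). At (u, v) = (-1/2, 0): 5*sqrt(2).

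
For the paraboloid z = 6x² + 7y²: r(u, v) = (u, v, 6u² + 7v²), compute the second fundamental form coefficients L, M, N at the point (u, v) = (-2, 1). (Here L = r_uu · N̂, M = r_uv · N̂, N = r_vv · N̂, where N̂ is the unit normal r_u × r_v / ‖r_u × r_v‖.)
L = 12*sqrt(773)/773;  M = 0;  N = 14*sqrt(773)/773

Compute the unit normal N̂(u, v) = (-12*u/sqrt(144*u^2 + 196*v^2 + 1), -14*v/sqrt(144*u^2 + 196*v^2 + 1), 1/sqrt(144*u^2 + 196*v^2 + 1)), and the second partials r_uu, r_uv, r_vv. Take dot products:
  L(u, v) = r_uu · N̂ = 12/sqrt(144*u^2 + 196*v^2 + 1),
  M(u, v) = r_uv · N̂ = 0,
  N(u, v) = r_vv · N̂ = 14/sqrt(144*u^2 + 196*v^2 + 1).
Evaluating at (u, v) = (-2, 1):
  L = 12*sqrt(773)/773, M = 0, N = 14*sqrt(773)/773.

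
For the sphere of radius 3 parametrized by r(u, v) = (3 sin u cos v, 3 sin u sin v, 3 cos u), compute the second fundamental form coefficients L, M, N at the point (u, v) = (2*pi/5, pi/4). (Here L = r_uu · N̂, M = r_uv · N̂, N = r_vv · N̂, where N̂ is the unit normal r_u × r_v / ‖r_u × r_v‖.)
L = -3;  M = 0;  N = -15/8 - 3*sqrt(5)/8

Compute the unit normal N̂(u, v) = (sin(u)^2*cos(v)/Abs(sin(u)), sin(u)^2*sin(v)/Abs(sin(u)), sin(2*u)/(2*Abs(sin(u)))), and the second partials r_uu, r_uv, r_vv. Take dot products:
  L(u, v) = r_uu · N̂ = -3*sin(u)/Abs(sin(u)),
  M(u, v) = r_uv · N̂ = 0,
  N(u, v) = r_vv · N̂ = -3*sin(u)^3/Abs(sin(u)).
Evaluating at (u, v) = (2*pi/5, pi/4):
  L = -3, M = 0, N = -15/8 - 3*sqrt(5)/8.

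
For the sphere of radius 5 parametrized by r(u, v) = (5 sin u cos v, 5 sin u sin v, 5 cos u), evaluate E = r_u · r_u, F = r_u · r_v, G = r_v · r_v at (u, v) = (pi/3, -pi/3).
E = 25;  F = 0;  G = 75/4

Partials: r_u = (5*cos(u)*cos(v), 5*sin(v)*cos(u), -5*sin(u)), r_v = (-5*sin(u)*sin(v), 5*sin(u)*cos(v), 0). As functions of (u, v):
  E = r_u · r_u = 25,
  F = r_u · r_v = 0,
  G = r_v · r_v = 25*sin(u)^2.
Evaluating at (u, v) = (pi/3, -pi/3): E = 25, F = 0, G = 75/4.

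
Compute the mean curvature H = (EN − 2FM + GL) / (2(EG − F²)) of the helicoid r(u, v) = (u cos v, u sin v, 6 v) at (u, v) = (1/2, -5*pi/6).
H = 0

With E = 1, F = 0, G = u^2 + 36, L = 0, M = -6/sqrt(u^2 + 36), N = 0, assemble
  H = (EN − 2FM + GL) / (2(EG − F²)) = 0.
At (u, v) = (1/2, -5*pi/6): H = 0.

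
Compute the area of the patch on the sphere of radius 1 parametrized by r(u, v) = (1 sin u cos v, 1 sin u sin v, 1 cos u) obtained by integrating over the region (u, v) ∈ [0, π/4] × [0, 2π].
Area = pi*(2 - sqrt(2))

Area = ∫∫ √(EG − F²) du dv with √(EG − F²) = Abs(sin(u)). Integrating over [0, π/4] × [0, 2π] gives pi*(2 - sqrt(2)).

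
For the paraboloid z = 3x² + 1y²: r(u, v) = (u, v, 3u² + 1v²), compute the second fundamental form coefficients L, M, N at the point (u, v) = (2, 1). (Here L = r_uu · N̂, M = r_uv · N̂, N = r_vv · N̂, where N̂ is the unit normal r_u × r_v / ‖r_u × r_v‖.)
L = 6*sqrt(149)/149;  M = 0;  N = 2*sqrt(149)/149

Compute the unit normal N̂(u, v) = (-6*u/sqrt(36*u^2 + 4*v^2 + 1), -2*v/sqrt(36*u^2 + 4*v^2 + 1), 1/sqrt(36*u^2 + 4*v^2 + 1)), and the second partials r_uu, r_uv, r_vv. Take dot products:
  L(u, v) = r_uu · N̂ = 6/sqrt(36*u^2 + 4*v^2 + 1),
  M(u, v) = r_uv · N̂ = 0,
  N(u, v) = r_vv · N̂ = 2/sqrt(36*u^2 + 4*v^2 + 1).
Evaluating at (u, v) = (2, 1):
  L = 6*sqrt(149)/149, M = 0, N = 2*sqrt(149)/149.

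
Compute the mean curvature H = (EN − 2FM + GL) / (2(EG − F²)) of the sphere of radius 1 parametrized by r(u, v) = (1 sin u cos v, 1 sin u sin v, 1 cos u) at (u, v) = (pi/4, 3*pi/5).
H = -1

With E = 1, F = 0, G = sin(u)^2, L = -sin(u)/Abs(sin(u)), M = 0, N = -sin(u)^3/Abs(sin(u)), assemble
  H = (EN − 2FM + GL) / (2(EG − F²)) = -sin(u)/Abs(sin(u)).
At (u, v) = (pi/4, 3*pi/5): H = -1.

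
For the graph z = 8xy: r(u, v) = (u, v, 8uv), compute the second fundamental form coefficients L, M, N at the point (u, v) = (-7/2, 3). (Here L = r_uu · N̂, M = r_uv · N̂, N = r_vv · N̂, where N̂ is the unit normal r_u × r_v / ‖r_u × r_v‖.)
L = 0;  M = 8*sqrt(1361)/1361;  N = 0

Compute the unit normal N̂(u, v) = (-8*v/sqrt(64*u^2 + 64*v^2 + 1), -8*u/sqrt(64*u^2 + 64*v^2 + 1), 1/sqrt(64*u^2 + 64*v^2 + 1)), and the second partials r_uu, r_uv, r_vv. Take dot products:
  L(u, v) = r_uu · N̂ = 0,
  M(u, v) = r_uv · N̂ = 8/sqrt(64*u^2 + 64*v^2 + 1),
  N(u, v) = r_vv · N̂ = 0.
Evaluating at (u, v) = (-7/2, 3):
  L = 0, M = 8*sqrt(1361)/1361, N = 0.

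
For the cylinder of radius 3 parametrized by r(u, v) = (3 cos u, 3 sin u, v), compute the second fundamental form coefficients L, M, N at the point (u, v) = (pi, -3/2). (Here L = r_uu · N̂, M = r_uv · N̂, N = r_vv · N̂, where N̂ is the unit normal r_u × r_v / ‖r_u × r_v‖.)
L = -3;  M = 0;  N = 0

Compute the unit normal N̂(u, v) = (cos(u), sin(u), 0), and the second partials r_uu, r_uv, r_vv. Take dot products:
  L(u, v) = r_uu · N̂ = -3,
  M(u, v) = r_uv · N̂ = 0,
  N(u, v) = r_vv · N̂ = 0.
Evaluating at (u, v) = (pi, -3/2):
  L = -3, M = 0, N = 0.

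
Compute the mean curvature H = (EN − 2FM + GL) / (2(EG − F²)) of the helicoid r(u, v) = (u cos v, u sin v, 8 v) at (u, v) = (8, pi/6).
H = 0

With E = 1, F = 0, G = u^2 + 64, L = 0, M = -8/sqrt(u^2 + 64), N = 0, assemble
  H = (EN − 2FM + GL) / (2(EG − F²)) = 0.
At (u, v) = (8, pi/6): H = 0.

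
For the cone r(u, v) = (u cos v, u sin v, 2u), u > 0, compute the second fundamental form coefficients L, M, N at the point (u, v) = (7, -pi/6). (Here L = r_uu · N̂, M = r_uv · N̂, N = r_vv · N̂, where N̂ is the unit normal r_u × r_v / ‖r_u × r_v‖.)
L = 0;  M = 0;  N = 14*sqrt(5)/5

Compute the unit normal N̂(u, v) = (-2*sqrt(5)*u*cos(v)/(5*Abs(u)), -2*sqrt(5)*u*sin(v)/(5*Abs(u)), sqrt(5)*u/(5*Abs(u))), and the second partials r_uu, r_uv, r_vv. Take dot products:
  L(u, v) = r_uu · N̂ = 0,
  M(u, v) = r_uv · N̂ = 0,
  N(u, v) = r_vv · N̂ = 2*sqrt(5)*u^2/(5*Abs(u)).
Evaluating at (u, v) = (7, -pi/6):
  L = 0, M = 0, N = 14*sqrt(5)/5.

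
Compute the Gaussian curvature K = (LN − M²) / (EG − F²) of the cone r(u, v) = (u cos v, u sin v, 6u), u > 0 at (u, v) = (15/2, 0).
K = 0

Coefficients of the first fundamental form: E = 37, F = 0, G = u^2.
Coefficients of the second fundamental form: L = 0, M = 0, N = 6*sqrt(37)*u^2/(37*Abs(u)).
Assemble K = (LN − M²)/(EG − F²) = 0. At (u, v) = (15/2, 0): K = 0.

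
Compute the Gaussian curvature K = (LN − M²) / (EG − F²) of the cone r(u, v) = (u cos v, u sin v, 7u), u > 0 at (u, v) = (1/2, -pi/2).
K = 0

Coefficients of the first fundamental form: E = 50, F = 0, G = u^2.
Coefficients of the second fundamental form: L = 0, M = 0, N = 7*sqrt(2)*u^2/(10*Abs(u)).
Assemble K = (LN − M²)/(EG − F²) = 0. At (u, v) = (1/2, -pi/2): K = 0.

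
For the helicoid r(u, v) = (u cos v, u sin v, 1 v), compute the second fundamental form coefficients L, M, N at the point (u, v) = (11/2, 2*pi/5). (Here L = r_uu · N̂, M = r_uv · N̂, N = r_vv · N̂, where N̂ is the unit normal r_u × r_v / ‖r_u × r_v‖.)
L = 0;  M = -2*sqrt(5)/25;  N = 0

Compute the unit normal N̂(u, v) = (sin(v)/sqrt(u^2 + 1), -cos(v)/sqrt(u^2 + 1), u/sqrt(u^2 + 1)), and the second partials r_uu, r_uv, r_vv. Take dot products:
  L(u, v) = r_uu · N̂ = 0,
  M(u, v) = r_uv · N̂ = -1/sqrt(u^2 + 1),
  N(u, v) = r_vv · N̂ = 0.
Evaluating at (u, v) = (11/2, 2*pi/5):
  L = 0, M = -2*sqrt(5)/25, N = 0.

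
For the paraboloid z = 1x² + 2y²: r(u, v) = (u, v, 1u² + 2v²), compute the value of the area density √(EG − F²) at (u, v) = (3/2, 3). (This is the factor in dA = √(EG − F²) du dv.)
√(EG − F²)|_{(3/2, 3)} = sqrt(154)

E = 4*u^2 + 1, F = 8*u*v, G = 16*v^2 + 1, so EG − F² = 4*u^2 + 16*v^2 + 1. Taking the positive square root: √(EG − F²) = sqrt(4*u^2 + 16*v^2 + 1). At (u, v) = (3/2, 3): sqrt(154).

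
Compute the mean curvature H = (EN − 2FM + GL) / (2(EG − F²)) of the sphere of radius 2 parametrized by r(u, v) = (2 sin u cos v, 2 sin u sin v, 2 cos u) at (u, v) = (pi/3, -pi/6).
H = -1/2

With E = 4, F = 0, G = 4*sin(u)^2, L = -2*sin(u)/Abs(sin(u)), M = 0, N = -2*sin(u)^3/Abs(sin(u)), assemble
  H = (EN − 2FM + GL) / (2(EG − F²)) = -sin(u)/(2*Abs(sin(u))).
At (u, v) = (pi/3, -pi/6): H = -1/2.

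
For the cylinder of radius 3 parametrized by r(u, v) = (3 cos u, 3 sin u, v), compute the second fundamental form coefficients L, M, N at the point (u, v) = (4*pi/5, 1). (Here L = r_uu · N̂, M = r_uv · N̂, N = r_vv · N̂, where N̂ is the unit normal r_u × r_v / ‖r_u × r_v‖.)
L = -3;  M = 0;  N = 0

Compute the unit normal N̂(u, v) = (cos(u), sin(u), 0), and the second partials r_uu, r_uv, r_vv. Take dot products:
  L(u, v) = r_uu · N̂ = -3,
  M(u, v) = r_uv · N̂ = 0,
  N(u, v) = r_vv · N̂ = 0.
Evaluating at (u, v) = (4*pi/5, 1):
  L = -3, M = 0, N = 0.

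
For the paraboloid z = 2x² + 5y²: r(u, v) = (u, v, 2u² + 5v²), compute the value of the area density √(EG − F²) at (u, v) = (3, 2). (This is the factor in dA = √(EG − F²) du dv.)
√(EG − F²)|_{(3, 2)} = sqrt(545)

E = 16*u^2 + 1, F = 40*u*v, G = 100*v^2 + 1, so EG − F² = 16*u^2 + 100*v^2 + 1. Taking the positive square root: √(EG − F²) = sqrt(16*u^2 + 100*v^2 + 1). At (u, v) = (3, 2): sqrt(545).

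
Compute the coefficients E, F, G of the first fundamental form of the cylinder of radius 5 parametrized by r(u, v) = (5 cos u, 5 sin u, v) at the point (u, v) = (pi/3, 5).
E = 25;  F = 0;  G = 1

Partials: r_u = (-5*sin(u), 5*cos(u), 0), r_v = (0, 0, 1). As functions of (u, v):
  E = r_u · r_u = 25,
  F = r_u · r_v = 0,
  G = r_v · r_v = 1.
Evaluating at (u, v) = (pi/3, 5): E = 25, F = 0, G = 1.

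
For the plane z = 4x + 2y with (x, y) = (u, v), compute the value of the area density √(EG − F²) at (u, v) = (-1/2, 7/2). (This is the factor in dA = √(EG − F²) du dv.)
√(EG − F²)|_{(-1/2, 7/2)} = sqrt(21)

E = 17, F = 8, G = 5, so EG − F² = 21. Taking the positive square root: √(EG − F²) = sqrt(21). At (u, v) = (-1/2, 7/2): sqrt(21).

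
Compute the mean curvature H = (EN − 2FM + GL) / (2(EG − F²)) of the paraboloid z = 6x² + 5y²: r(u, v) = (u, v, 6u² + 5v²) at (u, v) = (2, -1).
H = 3491*sqrt(677)/458329

With E = 144*u^2 + 1, F = 120*u*v, G = 100*v^2 + 1, L = 12/sqrt(144*u^2 + 100*v^2 + 1), M = 0, N = 10/sqrt(144*u^2 + 100*v^2 + 1), assemble
  H = (EN − 2FM + GL) / (2(EG − F²)) = (720*u^2 + 600*v^2 + 11)/(144*u^2 + 100*v^2 + 1)^(3/2).
At (u, v) = (2, -1): H = 3491*sqrt(677)/458329.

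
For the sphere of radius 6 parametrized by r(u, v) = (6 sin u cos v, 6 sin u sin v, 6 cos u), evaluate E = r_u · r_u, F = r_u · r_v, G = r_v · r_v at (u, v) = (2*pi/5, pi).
E = 36;  F = 0;  G = 9*sqrt(5)/2 + 45/2

Partials: r_u = (6*cos(u)*cos(v), 6*sin(v)*cos(u), -6*sin(u)), r_v = (-6*sin(u)*sin(v), 6*sin(u)*cos(v), 0). As functions of (u, v):
  E = r_u · r_u = 36,
  F = r_u · r_v = 0,
  G = r_v · r_v = 36*sin(u)^2.
Evaluating at (u, v) = (2*pi/5, pi): E = 36, F = 0, G = 9*sqrt(5)/2 + 45/2.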